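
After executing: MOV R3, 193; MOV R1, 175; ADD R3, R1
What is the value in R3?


Register state trace:
  MOV R3, 193  → R3 = 193
  MOV R1, 175  → R1 = 175
  ADD R3, R1  → R3 = 193 + 175 = 368
Final: R3 = 368

368


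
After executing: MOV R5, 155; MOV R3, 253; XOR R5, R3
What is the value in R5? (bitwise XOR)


Register state trace:
  MOV R5, 155  → R5 = 155 (0b10011011)
  MOV R3, 253  → R3 = 253 (0b11111101)
  XOR R5, R3  → R5 = 155 XOR 253 = 102 (0b01100110)
Final: R5 = 102

102


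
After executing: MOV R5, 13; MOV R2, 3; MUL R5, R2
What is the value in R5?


Register state trace:
  MOV R5, 13  → R5 = 13
  MOV R2, 3  → R2 = 3
  MUL R5, R2  → R5 = 13 * 3 = 39
Final: R5 = 39

39


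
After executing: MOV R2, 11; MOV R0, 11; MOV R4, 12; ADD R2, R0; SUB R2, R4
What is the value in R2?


Register state trace:
  MOV R2, 11  → R2 = 11
  MOV R0, 11  → R0 = 11
  MOV R4, 12  → R4 = 12
  ADD R2, R0  → R2 = 11 + 11 = 22
  SUB R2, R4  → R2 = 22 - 12 = 10
Final: R2 = 10

10


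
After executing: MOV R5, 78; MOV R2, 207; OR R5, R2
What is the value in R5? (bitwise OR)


Register state trace:
  MOV R5, 78  → R5 = 78 (0b01001110)
  MOV R2, 207  → R2 = 207 (0b11001111)
  OR R5, R2   → R5 = 78 OR 207 = 207 (0b11001111)
Final: R5 = 207

207


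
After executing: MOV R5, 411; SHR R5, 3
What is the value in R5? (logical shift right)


Register state trace:
  MOV R5, 411  → R5 = 411
  SHR R5, 3  → R5 = 411 >> 3 = 411 // 2^3 = 51
Final: R5 = 51

51


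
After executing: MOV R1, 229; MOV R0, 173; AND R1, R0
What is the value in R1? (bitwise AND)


Register state trace:
  MOV R1, 229  → R1 = 229 (0b11100101)
  MOV R0, 173  → R0 = 173 (0b10101101)
  AND R1, R0  → R1 = 229 AND 173 = 165 (0b10100101)
Final: R1 = 165

165


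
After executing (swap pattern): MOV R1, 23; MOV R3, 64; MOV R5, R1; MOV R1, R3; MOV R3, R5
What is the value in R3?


Register state trace (swap pattern):
  MOV R1, 23  → R1 = 23
  MOV R3, 64  → R3 = 64
  MOV R5, R1  → R5 = 23  (save R1)
  MOV R1, R3  → R1 = 64  (R1 gets R3's value)
  MOV R3, R5  → R3 = 23  (R3 gets saved value)
Final: R3 = 23

23


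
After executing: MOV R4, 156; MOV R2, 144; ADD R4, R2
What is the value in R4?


Register state trace:
  MOV R4, 156  → R4 = 156
  MOV R2, 144  → R2 = 144
  ADD R4, R2  → R4 = 156 + 144 = 300
Final: R4 = 300

300


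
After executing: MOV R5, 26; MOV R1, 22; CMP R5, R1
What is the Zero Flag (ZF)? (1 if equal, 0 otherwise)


Register state trace:
  MOV R5, 26  → R5 = 26
  MOV R1, 22  → R1 = 22
  CMP R5, R1  → computes 26 - 22 = 4
  Result is nonzero, so values are not equal
ZF = 0

0


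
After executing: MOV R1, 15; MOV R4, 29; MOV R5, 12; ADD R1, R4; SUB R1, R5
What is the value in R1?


Register state trace:
  MOV R1, 15  → R1 = 15
  MOV R4, 29  → R4 = 29
  MOV R5, 12  → R5 = 12
  ADD R1, R4  → R1 = 15 + 29 = 44
  SUB R1, R5  → R1 = 44 - 12 = 32
Final: R1 = 32

32


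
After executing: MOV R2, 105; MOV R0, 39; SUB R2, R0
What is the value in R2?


Register state trace:
  MOV R2, 105  → R2 = 105
  MOV R0, 39  → R0 = 39
  SUB R2, R0  → R2 = 105 - 39 = 66
Final: R2 = 66

66


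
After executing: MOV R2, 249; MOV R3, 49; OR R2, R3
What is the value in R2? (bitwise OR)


Register state trace:
  MOV R2, 249  → R2 = 249 (0b11111001)
  MOV R3, 49  → R3 = 49 (0b00110001)
  OR R2, R3   → R2 = 249 OR 49 = 249 (0b11111001)
Final: R2 = 249

249


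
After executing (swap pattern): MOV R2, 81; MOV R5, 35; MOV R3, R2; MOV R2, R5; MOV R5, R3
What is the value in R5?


Register state trace (swap pattern):
  MOV R2, 81  → R2 = 81
  MOV R5, 35  → R5 = 35
  MOV R3, R2  → R3 = 81  (save R2)
  MOV R2, R5  → R2 = 35  (R2 gets R5's value)
  MOV R5, R3  → R5 = 81  (R5 gets saved value)
Final: R5 = 81

81


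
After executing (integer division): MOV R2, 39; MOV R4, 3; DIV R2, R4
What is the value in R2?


Register state trace:
  MOV R2, 39  → R2 = 39
  MOV R4, 3  → R4 = 3
  DIV R2, R4  → R2 = 39 // 3 = 13
Final: R2 = 13

13


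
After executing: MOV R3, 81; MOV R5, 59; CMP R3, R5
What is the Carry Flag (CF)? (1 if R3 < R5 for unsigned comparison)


Register state trace:
  MOV R3, 81  → R3 = 81
  MOV R5, 59  → R5 = 59
  CMP R3, R5  → unsigned 81 - 59: no borrow
  81 >= 59, so CF = 0
CF = 0

0


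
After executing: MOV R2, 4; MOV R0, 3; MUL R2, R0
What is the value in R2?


Register state trace:
  MOV R2, 4  → R2 = 4
  MOV R0, 3  → R0 = 3
  MUL R2, R0  → R2 = 4 * 3 = 12
Final: R2 = 12

12


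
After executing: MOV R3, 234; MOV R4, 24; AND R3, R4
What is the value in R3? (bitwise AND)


Register state trace:
  MOV R3, 234  → R3 = 234 (0b11101010)
  MOV R4, 24  → R4 = 24 (0b00011000)
  AND R3, R4  → R3 = 234 AND 24 = 8 (0b00001000)
Final: R3 = 8

8


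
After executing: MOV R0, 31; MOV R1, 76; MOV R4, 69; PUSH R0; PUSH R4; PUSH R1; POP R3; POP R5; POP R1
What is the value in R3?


Stack trace (top is rightmost):
  MOV R0, 31  → R0 = 31
  MOV R1, 76  → R1 = 76
  MOV R4, 69  → R4 = 69
  PUSH R0  → stack: [31]
  PUSH R4  → stack: [31, 69]
  PUSH R1  → stack: [31, 69, 76]
  POP R3  → R3 = 76, stack: [31, 69]
  POP R5  → R5 = 69, stack: [31]
  POP R1  → R1 = 31, stack: []
Final: R3 = 76

76


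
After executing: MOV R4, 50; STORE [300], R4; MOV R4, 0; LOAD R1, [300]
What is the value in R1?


Register and memory trace:
  MOV R4, 50  → R4 = 50
  STORE [300], R4  → mem[300] = 50
  MOV R4, 0  → R4 = 0
  LOAD R1, [300]  → R1 = mem[300] = 50
Final: R1 = 50

50


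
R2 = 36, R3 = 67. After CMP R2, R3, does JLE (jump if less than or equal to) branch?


Trace:
  R2 = 36, R3 = 67
  CMP R2, R3  → compares 36 vs 67
  JLE checks: is 36 less than or equal to 67?
  36 < 67, so condition is true
Branch taken: Yes

Yes


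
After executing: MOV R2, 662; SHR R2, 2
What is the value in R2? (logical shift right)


Register state trace:
  MOV R2, 662  → R2 = 662
  SHR R2, 2  → R2 = 662 >> 2 = 662 // 2^2 = 165
Final: R2 = 165

165


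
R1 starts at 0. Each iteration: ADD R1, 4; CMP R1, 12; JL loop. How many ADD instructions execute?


Loop trace (R1 starts at 0, target 12, step 4):
  ADD #1: R1 = 0 + 4 = 4  → 4 < 12, loop
  ADD #2: R1 = 4 + 4 = 8  → 8 < 12, loop
  ADD #3: R1 = 8 + 4 = 12  → 12 >= 12, exit
Total ADD instructions: 3

3


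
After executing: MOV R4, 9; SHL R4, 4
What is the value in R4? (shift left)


Register state trace:
  MOV R4, 9  → R4 = 9
  SHL R4, 4  → R4 = 9 << 4 = 9 * 2^4 = 144
Final: R4 = 144

144


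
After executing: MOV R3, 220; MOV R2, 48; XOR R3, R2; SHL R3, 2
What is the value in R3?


Register state trace:
  MOV R3, 220  → R3 = 220 (0b11011100)
  MOV R2, 48  → R2 = 48 (0b00110000)
  XOR R3, R2  → R3 = 220 XOR 48 = 236 (0b11101100)
  SHL R3, 2  → R3 = 236 << 2 = 944
Final: R3 = 944

944


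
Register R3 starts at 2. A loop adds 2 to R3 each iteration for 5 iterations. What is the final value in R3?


Starting value: R3 = 2
  Iter 1: R3 = 2 + 2 = 4
  Iter 2: R3 = 4 + 2 = 6
  Iter 3: R3 = 6 + 2 = 8
  Iter 4: R3 = 8 + 2 = 10
  Iter 5: R3 = 10 + 2 = 12
Final: R3 = 12

12


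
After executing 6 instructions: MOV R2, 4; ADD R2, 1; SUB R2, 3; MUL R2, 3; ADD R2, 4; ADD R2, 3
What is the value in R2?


Register state trace:
  MOV R2, 4  → R2 = 4
  ADD R2, 1  → R2 = 4 + 1 = 5
  SUB R2, 3  → R2 = 5 - 3 = 2
  MUL R2, 3  → R2 = 2 * 3 = 6
  ADD R2, 4  → R2 = 6 + 4 = 10
  ADD R2, 3  → R2 = 10 + 3 = 13
Final: R2 = 13

13


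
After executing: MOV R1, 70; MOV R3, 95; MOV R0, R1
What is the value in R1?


Register state trace:
  MOV R1, 70  → R1 = 70
  MOV R3, 95  → R3 = 95
  MOV R0, R1  → R0 = 70
Final: R1 = 70

70


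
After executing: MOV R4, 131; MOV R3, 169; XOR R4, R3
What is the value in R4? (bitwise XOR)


Register state trace:
  MOV R4, 131  → R4 = 131 (0b10000011)
  MOV R3, 169  → R3 = 169 (0b10101001)
  XOR R4, R3  → R4 = 131 XOR 169 = 42 (0b00101010)
Final: R4 = 42

42


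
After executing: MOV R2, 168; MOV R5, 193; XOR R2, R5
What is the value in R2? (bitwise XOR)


Register state trace:
  MOV R2, 168  → R2 = 168 (0b10101000)
  MOV R5, 193  → R5 = 193 (0b11000001)
  XOR R2, R5  → R2 = 168 XOR 193 = 105 (0b01101001)
Final: R2 = 105

105


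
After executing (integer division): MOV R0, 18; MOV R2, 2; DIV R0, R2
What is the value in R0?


Register state trace:
  MOV R0, 18  → R0 = 18
  MOV R2, 2  → R2 = 2
  DIV R0, R2  → R0 = 18 // 2 = 9
Final: R0 = 9

9


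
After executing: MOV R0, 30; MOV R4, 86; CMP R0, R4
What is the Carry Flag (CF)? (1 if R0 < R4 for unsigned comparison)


Register state trace:
  MOV R0, 30  → R0 = 30
  MOV R4, 86  → R4 = 86
  CMP R0, R4  → unsigned 30 - 86: borrow occurs
  30 < 86, so CF = 1
CF = 1

1


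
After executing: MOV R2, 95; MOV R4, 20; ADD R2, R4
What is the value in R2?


Register state trace:
  MOV R2, 95  → R2 = 95
  MOV R4, 20  → R4 = 20
  ADD R2, R4  → R2 = 95 + 20 = 115
Final: R2 = 115

115


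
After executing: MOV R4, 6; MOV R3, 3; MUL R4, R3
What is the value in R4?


Register state trace:
  MOV R4, 6  → R4 = 6
  MOV R3, 3  → R3 = 3
  MUL R4, R3  → R4 = 6 * 3 = 18
Final: R4 = 18

18


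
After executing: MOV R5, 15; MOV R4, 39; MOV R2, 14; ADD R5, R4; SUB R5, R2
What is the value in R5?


Register state trace:
  MOV R5, 15  → R5 = 15
  MOV R4, 39  → R4 = 39
  MOV R2, 14  → R2 = 14
  ADD R5, R4  → R5 = 15 + 39 = 54
  SUB R5, R2  → R5 = 54 - 14 = 40
Final: R5 = 40

40


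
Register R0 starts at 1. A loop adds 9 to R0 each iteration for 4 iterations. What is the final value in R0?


Starting value: R0 = 1
  Iter 1: R0 = 1 + 9 = 10
  Iter 2: R0 = 10 + 9 = 19
  Iter 3: R0 = 19 + 9 = 28
  Iter 4: R0 = 28 + 9 = 37
Final: R0 = 37

37


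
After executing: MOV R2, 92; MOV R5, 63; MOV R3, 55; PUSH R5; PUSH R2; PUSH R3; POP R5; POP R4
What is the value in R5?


Stack trace (top is rightmost):
  MOV R2, 92  → R2 = 92
  MOV R5, 63  → R5 = 63
  MOV R3, 55  → R3 = 55
  PUSH R5  → stack: [63]
  PUSH R2  → stack: [63, 92]
  PUSH R3  → stack: [63, 92, 55]
  POP R5  → R5 = 55, stack: [63, 92]
  POP R4  → R4 = 92, stack: [63]
Final: R5 = 55

55


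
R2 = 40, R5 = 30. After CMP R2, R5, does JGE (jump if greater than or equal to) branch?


Trace:
  R2 = 40, R5 = 30
  CMP R2, R5  → compares 40 vs 30
  JGE checks: is 40 greater than or equal to 30?
  40 > 30, so condition is true
Branch taken: Yes

Yes


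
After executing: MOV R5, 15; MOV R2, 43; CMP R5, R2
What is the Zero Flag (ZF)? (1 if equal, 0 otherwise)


Register state trace:
  MOV R5, 15  → R5 = 15
  MOV R2, 43  → R2 = 43
  CMP R5, R2  → computes 15 - 43 = -28
  Result is nonzero, so values are not equal
ZF = 0

0


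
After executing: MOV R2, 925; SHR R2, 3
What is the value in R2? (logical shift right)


Register state trace:
  MOV R2, 925  → R2 = 925
  SHR R2, 3  → R2 = 925 >> 3 = 925 // 2^3 = 115
Final: R2 = 115

115


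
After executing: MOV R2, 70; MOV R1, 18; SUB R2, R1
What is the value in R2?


Register state trace:
  MOV R2, 70  → R2 = 70
  MOV R1, 18  → R1 = 18
  SUB R2, R1  → R2 = 70 - 18 = 52
Final: R2 = 52

52


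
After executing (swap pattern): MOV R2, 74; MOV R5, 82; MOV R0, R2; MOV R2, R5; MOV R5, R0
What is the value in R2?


Register state trace (swap pattern):
  MOV R2, 74  → R2 = 74
  MOV R5, 82  → R5 = 82
  MOV R0, R2  → R0 = 74  (save R2)
  MOV R2, R5  → R2 = 82  (R2 gets R5's value)
  MOV R5, R0  → R5 = 74  (R5 gets saved value)
Final: R2 = 82

82


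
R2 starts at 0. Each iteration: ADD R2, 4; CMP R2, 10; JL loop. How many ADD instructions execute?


Loop trace (R2 starts at 0, target 10, step 4):
  ADD #1: R2 = 0 + 4 = 4  → 4 < 10, loop
  ADD #2: R2 = 4 + 4 = 8  → 8 < 10, loop
  ADD #3: R2 = 8 + 4 = 12  → 12 >= 10, exit
Total ADD instructions: 3

3


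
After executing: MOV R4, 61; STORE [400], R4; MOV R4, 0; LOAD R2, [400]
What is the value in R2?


Register and memory trace:
  MOV R4, 61  → R4 = 61
  STORE [400], R4  → mem[400] = 61
  MOV R4, 0  → R4 = 0
  LOAD R2, [400]  → R2 = mem[400] = 61
Final: R2 = 61

61


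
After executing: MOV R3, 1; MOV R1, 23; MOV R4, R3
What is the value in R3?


Register state trace:
  MOV R3, 1  → R3 = 1
  MOV R1, 23  → R1 = 23
  MOV R4, R3  → R4 = 1
Final: R3 = 1

1


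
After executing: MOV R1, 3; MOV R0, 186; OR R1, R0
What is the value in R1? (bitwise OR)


Register state trace:
  MOV R1, 3  → R1 = 3 (0b00000011)
  MOV R0, 186  → R0 = 186 (0b10111010)
  OR R1, R0   → R1 = 3 OR 186 = 187 (0b10111011)
Final: R1 = 187

187


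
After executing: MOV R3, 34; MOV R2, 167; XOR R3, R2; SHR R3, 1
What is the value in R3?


Register state trace:
  MOV R3, 34  → R3 = 34 (0b00100010)
  MOV R2, 167  → R2 = 167 (0b10100111)
  XOR R3, R2  → R3 = 34 XOR 167 = 133 (0b10000101)
  SHR R3, 1  → R3 = 133 >> 1 = 66
Final: R3 = 66

66


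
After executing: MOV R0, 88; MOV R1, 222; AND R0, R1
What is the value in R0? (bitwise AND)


Register state trace:
  MOV R0, 88  → R0 = 88 (0b01011000)
  MOV R1, 222  → R1 = 222 (0b11011110)
  AND R0, R1  → R0 = 88 AND 222 = 88 (0b01011000)
Final: R0 = 88

88


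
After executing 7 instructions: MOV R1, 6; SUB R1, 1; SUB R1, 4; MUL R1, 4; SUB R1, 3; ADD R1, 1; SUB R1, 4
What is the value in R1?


Register state trace:
  MOV R1, 6  → R1 = 6
  SUB R1, 1  → R1 = 6 - 1 = 5
  SUB R1, 4  → R1 = 5 - 4 = 1
  MUL R1, 4  → R1 = 1 * 4 = 4
  SUB R1, 3  → R1 = 4 - 3 = 1
  ADD R1, 1  → R1 = 1 + 1 = 2
  SUB R1, 4  → R1 = 2 - 4 = -2
Final: R1 = -2

-2


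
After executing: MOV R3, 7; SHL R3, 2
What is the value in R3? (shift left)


Register state trace:
  MOV R3, 7  → R3 = 7
  SHL R3, 2  → R3 = 7 << 2 = 7 * 2^2 = 28
Final: R3 = 28

28


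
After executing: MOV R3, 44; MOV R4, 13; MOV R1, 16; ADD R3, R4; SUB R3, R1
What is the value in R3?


Register state trace:
  MOV R3, 44  → R3 = 44
  MOV R4, 13  → R4 = 13
  MOV R1, 16  → R1 = 16
  ADD R3, R4  → R3 = 44 + 13 = 57
  SUB R3, R1  → R3 = 57 - 16 = 41
Final: R3 = 41

41


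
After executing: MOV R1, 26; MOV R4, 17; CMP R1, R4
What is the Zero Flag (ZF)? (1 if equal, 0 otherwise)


Register state trace:
  MOV R1, 26  → R1 = 26
  MOV R4, 17  → R4 = 17
  CMP R1, R4  → computes 26 - 17 = 9
  Result is nonzero, so values are not equal
ZF = 0

0


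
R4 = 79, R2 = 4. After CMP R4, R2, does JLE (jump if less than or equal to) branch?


Trace:
  R4 = 79, R2 = 4
  CMP R4, R2  → compares 79 vs 4
  JLE checks: is 79 less than or equal to 4?
  79 > 4, so condition is false
Branch taken: No

No


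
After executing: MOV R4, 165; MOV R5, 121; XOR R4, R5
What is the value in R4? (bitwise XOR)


Register state trace:
  MOV R4, 165  → R4 = 165 (0b10100101)
  MOV R5, 121  → R5 = 121 (0b01111001)
  XOR R4, R5  → R4 = 165 XOR 121 = 220 (0b11011100)
Final: R4 = 220

220


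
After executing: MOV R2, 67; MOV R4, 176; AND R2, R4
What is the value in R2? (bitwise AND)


Register state trace:
  MOV R2, 67  → R2 = 67 (0b01000011)
  MOV R4, 176  → R4 = 176 (0b10110000)
  AND R2, R4  → R2 = 67 AND 176 = 0 (0b00000000)
Final: R2 = 0

0


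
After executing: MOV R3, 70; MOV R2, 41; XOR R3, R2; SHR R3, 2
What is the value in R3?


Register state trace:
  MOV R3, 70  → R3 = 70 (0b01000110)
  MOV R2, 41  → R2 = 41 (0b00101001)
  XOR R3, R2  → R3 = 70 XOR 41 = 111 (0b01101111)
  SHR R3, 2  → R3 = 111 >> 2 = 27
Final: R3 = 27

27


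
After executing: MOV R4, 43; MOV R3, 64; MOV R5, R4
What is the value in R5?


Register state trace:
  MOV R4, 43  → R4 = 43
  MOV R3, 64  → R3 = 64
  MOV R5, R4  → R5 = 43
Final: R5 = 43

43


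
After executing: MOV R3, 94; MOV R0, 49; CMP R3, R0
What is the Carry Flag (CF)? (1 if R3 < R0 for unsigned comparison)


Register state trace:
  MOV R3, 94  → R3 = 94
  MOV R0, 49  → R0 = 49
  CMP R3, R0  → unsigned 94 - 49: no borrow
  94 >= 49, so CF = 0
CF = 0

0


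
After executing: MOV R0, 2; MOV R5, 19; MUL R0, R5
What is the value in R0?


Register state trace:
  MOV R0, 2  → R0 = 2
  MOV R5, 19  → R5 = 19
  MUL R0, R5  → R0 = 2 * 19 = 38
Final: R0 = 38

38


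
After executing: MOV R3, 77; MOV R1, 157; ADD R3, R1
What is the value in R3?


Register state trace:
  MOV R3, 77  → R3 = 77
  MOV R1, 157  → R1 = 157
  ADD R3, R1  → R3 = 77 + 157 = 234
Final: R3 = 234

234


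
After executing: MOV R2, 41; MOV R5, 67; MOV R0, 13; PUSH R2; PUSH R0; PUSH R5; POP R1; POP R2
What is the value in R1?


Stack trace (top is rightmost):
  MOV R2, 41  → R2 = 41
  MOV R5, 67  → R5 = 67
  MOV R0, 13  → R0 = 13
  PUSH R2  → stack: [41]
  PUSH R0  → stack: [41, 13]
  PUSH R5  → stack: [41, 13, 67]
  POP R1  → R1 = 67, stack: [41, 13]
  POP R2  → R2 = 13, stack: [41]
Final: R1 = 67

67


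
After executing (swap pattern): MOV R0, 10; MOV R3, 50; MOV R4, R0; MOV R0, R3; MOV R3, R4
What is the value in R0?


Register state trace (swap pattern):
  MOV R0, 10  → R0 = 10
  MOV R3, 50  → R3 = 50
  MOV R4, R0  → R4 = 10  (save R0)
  MOV R0, R3  → R0 = 50  (R0 gets R3's value)
  MOV R3, R4  → R3 = 10  (R3 gets saved value)
Final: R0 = 50

50


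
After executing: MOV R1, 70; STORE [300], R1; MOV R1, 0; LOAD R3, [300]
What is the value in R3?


Register and memory trace:
  MOV R1, 70  → R1 = 70
  STORE [300], R1  → mem[300] = 70
  MOV R1, 0  → R1 = 0
  LOAD R3, [300]  → R3 = mem[300] = 70
Final: R3 = 70

70


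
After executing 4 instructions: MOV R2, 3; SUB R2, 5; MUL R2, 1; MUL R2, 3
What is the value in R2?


Register state trace:
  MOV R2, 3  → R2 = 3
  SUB R2, 5  → R2 = 3 - 5 = -2
  MUL R2, 1  → R2 = -2 * 1 = -2
  MUL R2, 3  → R2 = -2 * 3 = -6
Final: R2 = -6

-6


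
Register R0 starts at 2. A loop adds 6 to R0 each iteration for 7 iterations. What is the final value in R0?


Starting value: R0 = 2
  Iter 1: R0 = 2 + 6 = 8
  Iter 2: R0 = 8 + 6 = 14
  Iter 3: R0 = 14 + 6 = 20
  Iter 4: R0 = 20 + 6 = 26
  Iter 5: R0 = 26 + 6 = 32
  Iter 6: R0 = 32 + 6 = 38
  Iter 7: R0 = 38 + 6 = 44
Final: R0 = 44

44


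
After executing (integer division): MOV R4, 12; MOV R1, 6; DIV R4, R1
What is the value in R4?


Register state trace:
  MOV R4, 12  → R4 = 12
  MOV R1, 6  → R1 = 6
  DIV R4, R1  → R4 = 12 // 6 = 2
Final: R4 = 2

2


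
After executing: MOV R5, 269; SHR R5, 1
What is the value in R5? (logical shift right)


Register state trace:
  MOV R5, 269  → R5 = 269
  SHR R5, 1  → R5 = 269 >> 1 = 269 // 2^1 = 134
Final: R5 = 134

134


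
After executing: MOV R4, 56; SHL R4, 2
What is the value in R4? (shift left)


Register state trace:
  MOV R4, 56  → R4 = 56
  SHL R4, 2  → R4 = 56 << 2 = 56 * 2^2 = 224
Final: R4 = 224

224


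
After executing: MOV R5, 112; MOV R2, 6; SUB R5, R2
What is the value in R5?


Register state trace:
  MOV R5, 112  → R5 = 112
  MOV R2, 6  → R2 = 6
  SUB R5, R2  → R5 = 112 - 6 = 106
Final: R5 = 106

106


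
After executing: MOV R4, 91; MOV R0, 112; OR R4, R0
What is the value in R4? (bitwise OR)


Register state trace:
  MOV R4, 91  → R4 = 91 (0b01011011)
  MOV R0, 112  → R0 = 112 (0b01110000)
  OR R4, R0   → R4 = 91 OR 112 = 123 (0b01111011)
Final: R4 = 123

123


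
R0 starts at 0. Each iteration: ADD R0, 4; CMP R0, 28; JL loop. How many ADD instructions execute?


Loop trace (R0 starts at 0, target 28, step 4):
  ADD #1: R0 = 0 + 4 = 4  → 4 < 28, loop
  ADD #2: R0 = 4 + 4 = 8  → 8 < 28, loop
  ADD #3: R0 = 8 + 4 = 12  → 12 < 28, loop
  ADD #4: R0 = 12 + 4 = 16  → 16 < 28, loop
  ADD #5: R0 = 16 + 4 = 20  → 20 < 28, loop
  ADD #6: R0 = 20 + 4 = 24  → 24 < 28, loop
  ADD #7: R0 = 24 + 4 = 28  → 28 >= 28, exit
Total ADD instructions: 7

7


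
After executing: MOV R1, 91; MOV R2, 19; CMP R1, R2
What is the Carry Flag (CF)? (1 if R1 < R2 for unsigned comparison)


Register state trace:
  MOV R1, 91  → R1 = 91
  MOV R2, 19  → R2 = 19
  CMP R1, R2  → unsigned 91 - 19: no borrow
  91 >= 19, so CF = 0
CF = 0

0


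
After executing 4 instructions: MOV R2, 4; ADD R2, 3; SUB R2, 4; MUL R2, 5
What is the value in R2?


Register state trace:
  MOV R2, 4  → R2 = 4
  ADD R2, 3  → R2 = 4 + 3 = 7
  SUB R2, 4  → R2 = 7 - 4 = 3
  MUL R2, 5  → R2 = 3 * 5 = 15
Final: R2 = 15

15


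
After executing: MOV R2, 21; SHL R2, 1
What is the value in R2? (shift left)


Register state trace:
  MOV R2, 21  → R2 = 21
  SHL R2, 1  → R2 = 21 << 1 = 21 * 2^1 = 42
Final: R2 = 42

42


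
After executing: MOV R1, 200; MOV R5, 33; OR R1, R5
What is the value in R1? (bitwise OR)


Register state trace:
  MOV R1, 200  → R1 = 200 (0b11001000)
  MOV R5, 33  → R5 = 33 (0b00100001)
  OR R1, R5   → R1 = 200 OR 33 = 233 (0b11101001)
Final: R1 = 233

233


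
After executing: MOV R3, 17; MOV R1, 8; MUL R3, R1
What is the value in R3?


Register state trace:
  MOV R3, 17  → R3 = 17
  MOV R1, 8  → R1 = 8
  MUL R3, R1  → R3 = 17 * 8 = 136
Final: R3 = 136

136


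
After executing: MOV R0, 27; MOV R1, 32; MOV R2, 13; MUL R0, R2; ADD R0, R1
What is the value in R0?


Register state trace:
  MOV R0, 27  → R0 = 27
  MOV R1, 32  → R1 = 32
  MOV R2, 13  → R2 = 13
  MUL R0, R2  → R0 = 27 * 13 = 351
  ADD R0, R1  → R0 = 351 + 32 = 383
Final: R0 = 383

383


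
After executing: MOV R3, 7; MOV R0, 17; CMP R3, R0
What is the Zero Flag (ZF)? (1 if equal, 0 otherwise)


Register state trace:
  MOV R3, 7  → R3 = 7
  MOV R0, 17  → R0 = 17
  CMP R3, R0  → computes 7 - 17 = -10
  Result is nonzero, so values are not equal
ZF = 0

0


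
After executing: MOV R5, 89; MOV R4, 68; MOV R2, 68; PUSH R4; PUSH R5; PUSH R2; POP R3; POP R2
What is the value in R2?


Stack trace (top is rightmost):
  MOV R5, 89  → R5 = 89
  MOV R4, 68  → R4 = 68
  MOV R2, 68  → R2 = 68
  PUSH R4  → stack: [68]
  PUSH R5  → stack: [68, 89]
  PUSH R2  → stack: [68, 89, 68]
  POP R3  → R3 = 68, stack: [68, 89]
  POP R2  → R2 = 89, stack: [68]
Final: R2 = 89

89


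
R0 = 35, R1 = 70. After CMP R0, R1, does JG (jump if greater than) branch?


Trace:
  R0 = 35, R1 = 70
  CMP R0, R1  → compares 35 vs 70
  JG checks: is 35 greater than 70?
  35 < 70, so condition is false
Branch taken: No

No


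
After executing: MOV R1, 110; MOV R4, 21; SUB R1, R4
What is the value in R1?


Register state trace:
  MOV R1, 110  → R1 = 110
  MOV R4, 21  → R4 = 21
  SUB R1, R4  → R1 = 110 - 21 = 89
Final: R1 = 89

89


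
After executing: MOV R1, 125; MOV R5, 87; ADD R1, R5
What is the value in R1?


Register state trace:
  MOV R1, 125  → R1 = 125
  MOV R5, 87  → R5 = 87
  ADD R1, R5  → R1 = 125 + 87 = 212
Final: R1 = 212

212


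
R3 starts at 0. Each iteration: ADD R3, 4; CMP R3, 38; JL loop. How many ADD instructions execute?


Loop trace (R3 starts at 0, target 38, step 4):
  ADD #1: R3 = 0 + 4 = 4  → 4 < 38, loop
  ADD #2: R3 = 4 + 4 = 8  → 8 < 38, loop
  ADD #3: R3 = 8 + 4 = 12  → 12 < 38, loop
  ADD #4: R3 = 12 + 4 = 16  → 16 < 38, loop
  ADD #5: R3 = 16 + 4 = 20  → 20 < 38, loop
  ADD #6: R3 = 20 + 4 = 24  → 24 < 38, loop
  ADD #7: R3 = 24 + 4 = 28  → 28 < 38, loop
  ADD #8: R3 = 28 + 4 = 32  → 32 < 38, loop
  ADD #9: R3 = 32 + 4 = 36  → 36 < 38, loop
  ADD #10: R3 = 36 + 4 = 40  → 40 >= 38, exit
Total ADD instructions: 10

10


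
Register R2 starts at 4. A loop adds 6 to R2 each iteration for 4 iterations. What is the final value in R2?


Starting value: R2 = 4
  Iter 1: R2 = 4 + 6 = 10
  Iter 2: R2 = 10 + 6 = 16
  Iter 3: R2 = 16 + 6 = 22
  Iter 4: R2 = 22 + 6 = 28
Final: R2 = 28

28


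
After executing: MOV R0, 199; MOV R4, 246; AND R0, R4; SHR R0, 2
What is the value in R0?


Register state trace:
  MOV R0, 199  → R0 = 199 (0b11000111)
  MOV R4, 246  → R4 = 246 (0b11110110)
  AND R0, R4  → R0 = 199 AND 246 = 198 (0b11000110)
  SHR R0, 2  → R0 = 198 >> 2 = 49
Final: R0 = 49

49


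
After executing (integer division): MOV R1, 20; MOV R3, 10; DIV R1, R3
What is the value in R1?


Register state trace:
  MOV R1, 20  → R1 = 20
  MOV R3, 10  → R3 = 10
  DIV R1, R3  → R1 = 20 // 10 = 2
Final: R1 = 2

2


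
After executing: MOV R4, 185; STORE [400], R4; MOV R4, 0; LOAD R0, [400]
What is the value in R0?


Register and memory trace:
  MOV R4, 185  → R4 = 185
  STORE [400], R4  → mem[400] = 185
  MOV R4, 0  → R4 = 0
  LOAD R0, [400]  → R0 = mem[400] = 185
Final: R0 = 185

185


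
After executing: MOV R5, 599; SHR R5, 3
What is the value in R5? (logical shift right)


Register state trace:
  MOV R5, 599  → R5 = 599
  SHR R5, 3  → R5 = 599 >> 3 = 599 // 2^3 = 74
Final: R5 = 74

74


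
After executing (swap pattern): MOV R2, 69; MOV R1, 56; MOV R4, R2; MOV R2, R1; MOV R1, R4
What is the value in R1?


Register state trace (swap pattern):
  MOV R2, 69  → R2 = 69
  MOV R1, 56  → R1 = 56
  MOV R4, R2  → R4 = 69  (save R2)
  MOV R2, R1  → R2 = 56  (R2 gets R1's value)
  MOV R1, R4  → R1 = 69  (R1 gets saved value)
Final: R1 = 69

69


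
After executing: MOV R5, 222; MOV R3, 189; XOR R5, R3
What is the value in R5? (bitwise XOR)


Register state trace:
  MOV R5, 222  → R5 = 222 (0b11011110)
  MOV R3, 189  → R3 = 189 (0b10111101)
  XOR R5, R3  → R5 = 222 XOR 189 = 99 (0b01100011)
Final: R5 = 99

99


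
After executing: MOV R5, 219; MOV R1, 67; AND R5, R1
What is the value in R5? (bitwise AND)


Register state trace:
  MOV R5, 219  → R5 = 219 (0b11011011)
  MOV R1, 67  → R1 = 67 (0b01000011)
  AND R5, R1  → R5 = 219 AND 67 = 67 (0b01000011)
Final: R5 = 67

67


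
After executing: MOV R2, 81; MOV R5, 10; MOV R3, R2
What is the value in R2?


Register state trace:
  MOV R2, 81  → R2 = 81
  MOV R5, 10  → R5 = 10
  MOV R3, R2  → R3 = 81
Final: R2 = 81

81


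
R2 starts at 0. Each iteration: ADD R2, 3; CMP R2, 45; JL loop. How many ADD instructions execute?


Loop trace (R2 starts at 0, target 45, step 3):
  ADD #1: R2 = 0 + 3 = 3  → 3 < 45, loop
  ADD #2: R2 = 3 + 3 = 6  → 6 < 45, loop
  ADD #3: R2 = 6 + 3 = 9  → 9 < 45, loop
  ADD #4: R2 = 9 + 3 = 12  → 12 < 45, loop
  ADD #5: R2 = 12 + 3 = 15  → 15 < 45, loop
  ADD #6: R2 = 15 + 3 = 18  → 18 < 45, loop
  ADD #7: R2 = 18 + 3 = 21  → 21 < 45, loop
  ADD #8: R2 = 21 + 3 = 24  → 24 < 45, loop
  ADD #9: R2 = 24 + 3 = 27  → 27 < 45, loop
  ADD #10: R2 = 27 + 3 = 30  → 30 < 45, loop
  ADD #11: R2 = 30 + 3 = 33  → 33 < 45, loop
  ADD #12: R2 = 33 + 3 = 36  → 36 < 45, loop
  ADD #13: R2 = 36 + 3 = 39  → 39 < 45, loop
  ADD #14: R2 = 39 + 3 = 42  → 42 < 45, loop
  ADD #15: R2 = 42 + 3 = 45  → 45 >= 45, exit
Total ADD instructions: 15

15


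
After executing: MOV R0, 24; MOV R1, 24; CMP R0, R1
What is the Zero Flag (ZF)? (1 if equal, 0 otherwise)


Register state trace:
  MOV R0, 24  → R0 = 24
  MOV R1, 24  → R1 = 24
  CMP R0, R1  → computes 24 - 24 = 0
  Result is zero, so values are equal
ZF = 1

1


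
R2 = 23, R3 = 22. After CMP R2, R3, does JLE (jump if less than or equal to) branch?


Trace:
  R2 = 23, R3 = 22
  CMP R2, R3  → compares 23 vs 22
  JLE checks: is 23 less than or equal to 22?
  23 > 22, so condition is false
Branch taken: No

No


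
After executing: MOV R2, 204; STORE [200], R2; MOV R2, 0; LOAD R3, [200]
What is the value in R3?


Register and memory trace:
  MOV R2, 204  → R2 = 204
  STORE [200], R2  → mem[200] = 204
  MOV R2, 0  → R2 = 0
  LOAD R3, [200]  → R3 = mem[200] = 204
Final: R3 = 204

204


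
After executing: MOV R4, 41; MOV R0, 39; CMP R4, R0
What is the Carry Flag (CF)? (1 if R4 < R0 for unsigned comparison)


Register state trace:
  MOV R4, 41  → R4 = 41
  MOV R0, 39  → R0 = 39
  CMP R4, R0  → unsigned 41 - 39: no borrow
  41 >= 39, so CF = 0
CF = 0

0


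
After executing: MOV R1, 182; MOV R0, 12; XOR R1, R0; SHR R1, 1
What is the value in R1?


Register state trace:
  MOV R1, 182  → R1 = 182 (0b10110110)
  MOV R0, 12  → R0 = 12 (0b00001100)
  XOR R1, R0  → R1 = 182 XOR 12 = 186 (0b10111010)
  SHR R1, 1  → R1 = 186 >> 1 = 93
Final: R1 = 93

93


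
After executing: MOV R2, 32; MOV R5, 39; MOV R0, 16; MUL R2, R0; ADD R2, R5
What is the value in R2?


Register state trace:
  MOV R2, 32  → R2 = 32
  MOV R5, 39  → R5 = 39
  MOV R0, 16  → R0 = 16
  MUL R2, R0  → R2 = 32 * 16 = 512
  ADD R2, R5  → R2 = 512 + 39 = 551
Final: R2 = 551

551


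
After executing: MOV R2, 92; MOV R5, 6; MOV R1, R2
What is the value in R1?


Register state trace:
  MOV R2, 92  → R2 = 92
  MOV R5, 6  → R5 = 6
  MOV R1, R2  → R1 = 92
Final: R1 = 92

92


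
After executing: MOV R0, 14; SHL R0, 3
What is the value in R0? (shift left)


Register state trace:
  MOV R0, 14  → R0 = 14
  SHL R0, 3  → R0 = 14 << 3 = 14 * 2^3 = 112
Final: R0 = 112

112


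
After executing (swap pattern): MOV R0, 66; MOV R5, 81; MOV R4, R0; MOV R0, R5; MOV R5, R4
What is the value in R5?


Register state trace (swap pattern):
  MOV R0, 66  → R0 = 66
  MOV R5, 81  → R5 = 81
  MOV R4, R0  → R4 = 66  (save R0)
  MOV R0, R5  → R0 = 81  (R0 gets R5's value)
  MOV R5, R4  → R5 = 66  (R5 gets saved value)
Final: R5 = 66

66


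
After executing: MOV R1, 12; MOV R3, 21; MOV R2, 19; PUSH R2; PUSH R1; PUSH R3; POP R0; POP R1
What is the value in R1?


Stack trace (top is rightmost):
  MOV R1, 12  → R1 = 12
  MOV R3, 21  → R3 = 21
  MOV R2, 19  → R2 = 19
  PUSH R2  → stack: [19]
  PUSH R1  → stack: [19, 12]
  PUSH R3  → stack: [19, 12, 21]
  POP R0  → R0 = 21, stack: [19, 12]
  POP R1  → R1 = 12, stack: [19]
Final: R1 = 12

12


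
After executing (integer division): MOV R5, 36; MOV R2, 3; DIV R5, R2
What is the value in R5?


Register state trace:
  MOV R5, 36  → R5 = 36
  MOV R2, 3  → R2 = 3
  DIV R5, R2  → R5 = 36 // 3 = 12
Final: R5 = 12

12


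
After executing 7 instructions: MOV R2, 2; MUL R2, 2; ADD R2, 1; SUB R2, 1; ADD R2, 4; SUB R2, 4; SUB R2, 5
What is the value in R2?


Register state trace:
  MOV R2, 2  → R2 = 2
  MUL R2, 2  → R2 = 2 * 2 = 4
  ADD R2, 1  → R2 = 4 + 1 = 5
  SUB R2, 1  → R2 = 5 - 1 = 4
  ADD R2, 4  → R2 = 4 + 4 = 8
  SUB R2, 4  → R2 = 8 - 4 = 4
  SUB R2, 5  → R2 = 4 - 5 = -1
Final: R2 = -1

-1


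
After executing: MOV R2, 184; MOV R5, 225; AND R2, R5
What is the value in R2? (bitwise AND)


Register state trace:
  MOV R2, 184  → R2 = 184 (0b10111000)
  MOV R5, 225  → R5 = 225 (0b11100001)
  AND R2, R5  → R2 = 184 AND 225 = 160 (0b10100000)
Final: R2 = 160

160


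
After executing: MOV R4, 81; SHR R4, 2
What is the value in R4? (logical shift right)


Register state trace:
  MOV R4, 81  → R4 = 81
  SHR R4, 2  → R4 = 81 >> 2 = 81 // 2^2 = 20
Final: R4 = 20

20


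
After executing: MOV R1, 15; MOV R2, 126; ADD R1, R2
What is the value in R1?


Register state trace:
  MOV R1, 15  → R1 = 15
  MOV R2, 126  → R2 = 126
  ADD R1, R2  → R1 = 15 + 126 = 141
Final: R1 = 141

141


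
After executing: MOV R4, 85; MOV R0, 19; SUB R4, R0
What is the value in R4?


Register state trace:
  MOV R4, 85  → R4 = 85
  MOV R0, 19  → R0 = 19
  SUB R4, R0  → R4 = 85 - 19 = 66
Final: R4 = 66

66


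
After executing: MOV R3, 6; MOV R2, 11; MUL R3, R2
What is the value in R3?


Register state trace:
  MOV R3, 6  → R3 = 6
  MOV R2, 11  → R2 = 11
  MUL R3, R2  → R3 = 6 * 11 = 66
Final: R3 = 66

66


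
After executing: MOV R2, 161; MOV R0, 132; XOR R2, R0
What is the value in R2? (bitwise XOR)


Register state trace:
  MOV R2, 161  → R2 = 161 (0b10100001)
  MOV R0, 132  → R0 = 132 (0b10000100)
  XOR R2, R0  → R2 = 161 XOR 132 = 37 (0b00100101)
Final: R2 = 37

37


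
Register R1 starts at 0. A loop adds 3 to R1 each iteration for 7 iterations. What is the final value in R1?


Starting value: R1 = 0
  Iter 1: R1 = 0 + 3 = 3
  Iter 2: R1 = 3 + 3 = 6
  Iter 3: R1 = 6 + 3 = 9
  Iter 4: R1 = 9 + 3 = 12
  Iter 5: R1 = 12 + 3 = 15
  Iter 6: R1 = 15 + 3 = 18
  Iter 7: R1 = 18 + 3 = 21
Final: R1 = 21

21


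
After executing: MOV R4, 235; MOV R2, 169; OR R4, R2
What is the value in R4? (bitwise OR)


Register state trace:
  MOV R4, 235  → R4 = 235 (0b11101011)
  MOV R2, 169  → R2 = 169 (0b10101001)
  OR R4, R2   → R4 = 235 OR 169 = 235 (0b11101011)
Final: R4 = 235

235


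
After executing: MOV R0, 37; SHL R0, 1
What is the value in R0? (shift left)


Register state trace:
  MOV R0, 37  → R0 = 37
  SHL R0, 1  → R0 = 37 << 1 = 37 * 2^1 = 74
Final: R0 = 74

74


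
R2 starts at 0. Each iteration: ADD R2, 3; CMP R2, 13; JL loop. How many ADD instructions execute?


Loop trace (R2 starts at 0, target 13, step 3):
  ADD #1: R2 = 0 + 3 = 3  → 3 < 13, loop
  ADD #2: R2 = 3 + 3 = 6  → 6 < 13, loop
  ADD #3: R2 = 6 + 3 = 9  → 9 < 13, loop
  ADD #4: R2 = 9 + 3 = 12  → 12 < 13, loop
  ADD #5: R2 = 12 + 3 = 15  → 15 >= 13, exit
Total ADD instructions: 5

5


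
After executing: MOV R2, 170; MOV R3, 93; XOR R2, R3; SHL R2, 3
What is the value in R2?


Register state trace:
  MOV R2, 170  → R2 = 170 (0b10101010)
  MOV R3, 93  → R3 = 93 (0b01011101)
  XOR R2, R3  → R2 = 170 XOR 93 = 247 (0b11110111)
  SHL R2, 3  → R2 = 247 << 3 = 1976
Final: R2 = 1976

1976


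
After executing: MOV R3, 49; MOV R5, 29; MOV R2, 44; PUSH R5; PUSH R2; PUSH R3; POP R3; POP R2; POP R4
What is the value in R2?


Stack trace (top is rightmost):
  MOV R3, 49  → R3 = 49
  MOV R5, 29  → R5 = 29
  MOV R2, 44  → R2 = 44
  PUSH R5  → stack: [29]
  PUSH R2  → stack: [29, 44]
  PUSH R3  → stack: [29, 44, 49]
  POP R3  → R3 = 49, stack: [29, 44]
  POP R2  → R2 = 44, stack: [29]
  POP R4  → R4 = 29, stack: []
Final: R2 = 44

44


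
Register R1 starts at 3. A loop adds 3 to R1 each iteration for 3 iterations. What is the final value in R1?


Starting value: R1 = 3
  Iter 1: R1 = 3 + 3 = 6
  Iter 2: R1 = 6 + 3 = 9
  Iter 3: R1 = 9 + 3 = 12
Final: R1 = 12

12


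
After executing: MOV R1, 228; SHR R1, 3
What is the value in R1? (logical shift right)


Register state trace:
  MOV R1, 228  → R1 = 228
  SHR R1, 3  → R1 = 228 >> 3 = 228 // 2^3 = 28
Final: R1 = 28

28


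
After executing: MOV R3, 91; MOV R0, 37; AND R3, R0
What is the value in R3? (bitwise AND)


Register state trace:
  MOV R3, 91  → R3 = 91 (0b01011011)
  MOV R0, 37  → R0 = 37 (0b00100101)
  AND R3, R0  → R3 = 91 AND 37 = 1 (0b00000001)
Final: R3 = 1

1


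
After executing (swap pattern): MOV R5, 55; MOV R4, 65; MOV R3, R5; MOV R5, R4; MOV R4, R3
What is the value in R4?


Register state trace (swap pattern):
  MOV R5, 55  → R5 = 55
  MOV R4, 65  → R4 = 65
  MOV R3, R5  → R3 = 55  (save R5)
  MOV R5, R4  → R5 = 65  (R5 gets R4's value)
  MOV R4, R3  → R4 = 55  (R4 gets saved value)
Final: R4 = 55

55


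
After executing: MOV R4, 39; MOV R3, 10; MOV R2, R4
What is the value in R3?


Register state trace:
  MOV R4, 39  → R4 = 39
  MOV R3, 10  → R3 = 10
  MOV R2, R4  → R2 = 39
Final: R3 = 10

10


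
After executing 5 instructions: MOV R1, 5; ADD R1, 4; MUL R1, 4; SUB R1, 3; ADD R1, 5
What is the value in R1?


Register state trace:
  MOV R1, 5  → R1 = 5
  ADD R1, 4  → R1 = 5 + 4 = 9
  MUL R1, 4  → R1 = 9 * 4 = 36
  SUB R1, 3  → R1 = 36 - 3 = 33
  ADD R1, 5  → R1 = 33 + 5 = 38
Final: R1 = 38

38


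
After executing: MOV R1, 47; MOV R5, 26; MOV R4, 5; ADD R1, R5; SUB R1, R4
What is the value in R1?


Register state trace:
  MOV R1, 47  → R1 = 47
  MOV R5, 26  → R5 = 26
  MOV R4, 5  → R4 = 5
  ADD R1, R5  → R1 = 47 + 26 = 73
  SUB R1, R4  → R1 = 73 - 5 = 68
Final: R1 = 68

68


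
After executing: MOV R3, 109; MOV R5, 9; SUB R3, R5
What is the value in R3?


Register state trace:
  MOV R3, 109  → R3 = 109
  MOV R5, 9  → R5 = 9
  SUB R3, R5  → R3 = 109 - 9 = 100
Final: R3 = 100

100


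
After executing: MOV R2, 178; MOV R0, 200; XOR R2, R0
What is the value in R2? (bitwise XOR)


Register state trace:
  MOV R2, 178  → R2 = 178 (0b10110010)
  MOV R0, 200  → R0 = 200 (0b11001000)
  XOR R2, R0  → R2 = 178 XOR 200 = 122 (0b01111010)
Final: R2 = 122

122


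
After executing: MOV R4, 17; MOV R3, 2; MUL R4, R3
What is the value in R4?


Register state trace:
  MOV R4, 17  → R4 = 17
  MOV R3, 2  → R3 = 2
  MUL R4, R3  → R4 = 17 * 2 = 34
Final: R4 = 34

34


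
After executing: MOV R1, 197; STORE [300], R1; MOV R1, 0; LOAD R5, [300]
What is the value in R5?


Register and memory trace:
  MOV R1, 197  → R1 = 197
  STORE [300], R1  → mem[300] = 197
  MOV R1, 0  → R1 = 0
  LOAD R5, [300]  → R5 = mem[300] = 197
Final: R5 = 197

197


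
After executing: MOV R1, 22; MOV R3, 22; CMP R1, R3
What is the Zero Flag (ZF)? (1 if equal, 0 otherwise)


Register state trace:
  MOV R1, 22  → R1 = 22
  MOV R3, 22  → R3 = 22
  CMP R1, R3  → computes 22 - 22 = 0
  Result is zero, so values are equal
ZF = 1

1


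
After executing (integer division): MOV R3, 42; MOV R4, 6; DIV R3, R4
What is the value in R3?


Register state trace:
  MOV R3, 42  → R3 = 42
  MOV R4, 6  → R4 = 6
  DIV R3, R4  → R3 = 42 // 6 = 7
Final: R3 = 7

7


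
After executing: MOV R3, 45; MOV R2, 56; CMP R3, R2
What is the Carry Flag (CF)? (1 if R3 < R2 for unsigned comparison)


Register state trace:
  MOV R3, 45  → R3 = 45
  MOV R2, 56  → R2 = 56
  CMP R3, R2  → unsigned 45 - 56: borrow occurs
  45 < 56, so CF = 1
CF = 1

1


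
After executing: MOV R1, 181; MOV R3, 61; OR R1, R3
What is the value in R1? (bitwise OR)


Register state trace:
  MOV R1, 181  → R1 = 181 (0b10110101)
  MOV R3, 61  → R3 = 61 (0b00111101)
  OR R1, R3   → R1 = 181 OR 61 = 189 (0b10111101)
Final: R1 = 189

189


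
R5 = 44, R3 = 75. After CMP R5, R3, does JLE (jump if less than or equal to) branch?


Trace:
  R5 = 44, R3 = 75
  CMP R5, R3  → compares 44 vs 75
  JLE checks: is 44 less than or equal to 75?
  44 < 75, so condition is true
Branch taken: Yes

Yes


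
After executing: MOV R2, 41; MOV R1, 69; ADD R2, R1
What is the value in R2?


Register state trace:
  MOV R2, 41  → R2 = 41
  MOV R1, 69  → R1 = 69
  ADD R2, R1  → R2 = 41 + 69 = 110
Final: R2 = 110

110


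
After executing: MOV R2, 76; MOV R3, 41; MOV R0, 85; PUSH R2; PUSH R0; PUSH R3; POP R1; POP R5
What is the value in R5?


Stack trace (top is rightmost):
  MOV R2, 76  → R2 = 76
  MOV R3, 41  → R3 = 41
  MOV R0, 85  → R0 = 85
  PUSH R2  → stack: [76]
  PUSH R0  → stack: [76, 85]
  PUSH R3  → stack: [76, 85, 41]
  POP R1  → R1 = 41, stack: [76, 85]
  POP R5  → R5 = 85, stack: [76]
Final: R5 = 85

85


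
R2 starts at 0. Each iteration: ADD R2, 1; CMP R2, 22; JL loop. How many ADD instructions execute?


Loop trace (R2 starts at 0, target 22, step 1):
  ADD #1: R2 = 0 + 1 = 1  → 1 < 22, loop
  ADD #2: R2 = 1 + 1 = 2  → 2 < 22, loop
  ADD #3: R2 = 2 + 1 = 3  → 3 < 22, loop
  ADD #4: R2 = 3 + 1 = 4  → 4 < 22, loop
  ADD #5: R2 = 4 + 1 = 5  → 5 < 22, loop
  ADD #6: R2 = 5 + 1 = 6  → 6 < 22, loop
  ADD #7: R2 = 6 + 1 = 7  → 7 < 22, loop
  ADD #8: R2 = 7 + 1 = 8  → 8 < 22, loop
  ADD #9: R2 = 8 + 1 = 9  → 9 < 22, loop
  ADD #10: R2 = 9 + 1 = 10  → 10 < 22, loop
  ADD #11: R2 = 10 + 1 = 11  → 11 < 22, loop
  ADD #12: R2 = 11 + 1 = 12  → 12 < 22, loop
  ADD #13: R2 = 12 + 1 = 13  → 13 < 22, loop
  ADD #14: R2 = 13 + 1 = 14  → 14 < 22, loop
  ADD #15: R2 = 14 + 1 = 15  → 15 < 22, loop
  ADD #16: R2 = 15 + 1 = 16  → 16 < 22, loop
  ADD #17: R2 = 16 + 1 = 17  → 17 < 22, loop
  ADD #18: R2 = 17 + 1 = 18  → 18 < 22, loop
  ADD #19: R2 = 18 + 1 = 19  → 19 < 22, loop
  ADD #20: R2 = 19 + 1 = 20  → 20 < 22, loop
  ADD #21: R2 = 20 + 1 = 21  → 21 < 22, loop
  ADD #22: R2 = 21 + 1 = 22  → 22 >= 22, exit
Total ADD instructions: 22

22
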